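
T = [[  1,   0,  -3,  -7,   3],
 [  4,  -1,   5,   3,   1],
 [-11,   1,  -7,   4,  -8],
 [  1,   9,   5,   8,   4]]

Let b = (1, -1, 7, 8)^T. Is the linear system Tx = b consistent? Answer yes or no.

no

Row reduce the augmented matrix [T | b].
R2 ← R2 − (4)·R1: [0, -1, 17, 31, -11, -5]
R3 ← R3 + (11)·R1: [0, 1, -40, -73, 25, 18]
R4 ← R4 − R1: [0, 9, 8, 15, 1, 7]
R3 ← R3 + R2: [0, 0, -23, -42, 14, 13]
R4 ← R4 + (9)·R2: [0, 0, 161, 294, -98, -38]
R4 ← R4 + (7)·R3: [0, 0, 0, 0, 0, 53]
The echelon form has 4 nonzero rows; the last pivot sits in the augmented column, so rank(T) = 3 but rank([T|b]) = 4.
Since the ranks differ, the system is inconsistent.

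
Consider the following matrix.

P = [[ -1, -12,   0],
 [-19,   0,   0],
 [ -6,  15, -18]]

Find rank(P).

3

Row reduce to echelon form.
R2 ← R2 − (19)·R1: [0, 228, 0]
R3 ← R3 − (6)·R1: [0, 87, -18]
R3 ← R3 − (29/76)·R2: [0, 0, -18]
Echelon form has 3 nonzero rows, so rank(P) = 3.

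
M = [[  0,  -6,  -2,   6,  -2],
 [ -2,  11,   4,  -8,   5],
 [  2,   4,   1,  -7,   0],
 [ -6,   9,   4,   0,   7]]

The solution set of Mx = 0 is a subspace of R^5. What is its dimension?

3

Row reduce to echelon form.
Swap R1 ↔ R2
R3 ← R3 + R1: [0, 15, 5, -15, 5]
R4 ← R4 − (3)·R1: [0, -24, -8, 24, -8]
R3 ← R3 + (5/2)·R2: [0, 0, 0, 0, 0]
R4 ← R4 − (4)·R2: [0, 0, 0, 0, 0]
2 nonzero rows, so rank(M) = 2.
M has 5 columns; by rank–nullity, nullity = 5 − 2 = 3.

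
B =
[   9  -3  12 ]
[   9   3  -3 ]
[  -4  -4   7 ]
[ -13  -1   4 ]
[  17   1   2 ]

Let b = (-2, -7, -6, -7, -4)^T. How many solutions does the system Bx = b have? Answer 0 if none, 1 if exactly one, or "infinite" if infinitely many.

0

Row reduce the augmented matrix [B | b].
R2 ← R2 − R1: [0, 6, -15, -5]
R3 ← R3 + (4/9)·R1: [0, -16/3, 37/3, -62/9]
R4 ← R4 + (13/9)·R1: [0, -16/3, 64/3, -89/9]
R5 ← R5 − (17/9)·R1: [0, 20/3, -62/3, -2/9]
R3 ← R3 + (8/9)·R2: [0, 0, -1, -34/3]
R4 ← R4 + (8/9)·R2: [0, 0, 8, -43/3]
R5 ← R5 − (10/9)·R2: [0, 0, -4, 16/3]
R4 ← R4 + (8)·R3: [0, 0, 0, -105]
R5 ← R5 − (4)·R3: [0, 0, 0, 152/3]
R5 ← R5 + (152/315)·R4: [0, 0, 0, 0]
The echelon form has 4 nonzero rows; the last pivot sits in the augmented column, so rank(B) = 3 but rank([B|b]) = 4.
Since the ranks differ, the system is inconsistent.
It has no solutions.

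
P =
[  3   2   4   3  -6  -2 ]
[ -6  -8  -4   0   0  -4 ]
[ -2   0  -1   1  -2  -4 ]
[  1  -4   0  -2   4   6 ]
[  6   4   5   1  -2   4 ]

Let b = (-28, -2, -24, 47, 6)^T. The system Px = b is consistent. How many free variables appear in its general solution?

Row reduce the augmented matrix [P | b].
R2 ← R2 + (2)·R1: [0, -4, 4, 6, -12, -8, -58]
R3 ← R3 + (2/3)·R1: [0, 4/3, 5/3, 3, -6, -16/3, -128/3]
R4 ← R4 − (1/3)·R1: [0, -14/3, -4/3, -3, 6, 20/3, 169/3]
R5 ← R5 − (2)·R1: [0, 0, -3, -5, 10, 8, 62]
R3 ← R3 + (1/3)·R2: [0, 0, 3, 5, -10, -8, -62]
R4 ← R4 − (7/6)·R2: [0, 0, -6, -10, 20, 16, 124]
R4 ← R4 + (2)·R3: [0, 0, 0, 0, 0, 0, 0]
R5 ← R5 + R3: [0, 0, 0, 0, 0, 0, 0]
The echelon form has 3 nonzero rows, and every pivot lies in the first 6 columns, so rank(P) = rank([P|b]) = 3.
The system is consistent.
Free variables = (unknowns) − (rank) = 6 − 3 = 3.

3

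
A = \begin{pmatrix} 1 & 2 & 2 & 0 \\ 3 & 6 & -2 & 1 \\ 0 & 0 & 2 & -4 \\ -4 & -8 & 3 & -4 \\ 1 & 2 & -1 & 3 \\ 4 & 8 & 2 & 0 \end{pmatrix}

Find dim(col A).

Row reduce to echelon form.
R2 ← R2 − (3)·R1: [0, 0, -8, 1]
R4 ← R4 + (4)·R1: [0, 0, 11, -4]
R5 ← R5 − R1: [0, 0, -3, 3]
R6 ← R6 − (4)·R1: [0, 0, -6, 0]
R3 ← R3 + (1/4)·R2: [0, 0, 0, -15/4]
R4 ← R4 + (11/8)·R2: [0, 0, 0, -21/8]
R5 ← R5 − (3/8)·R2: [0, 0, 0, 21/8]
R6 ← R6 − (3/4)·R2: [0, 0, 0, -3/4]
R4 ← R4 − (7/10)·R3: [0, 0, 0, 0]
R5 ← R5 + (7/10)·R3: [0, 0, 0, 0]
R6 ← R6 − (1/5)·R3: [0, 0, 0, 0]
Echelon form has 3 nonzero rows, so rank(A) = 3.
The column space has dimension equal to the rank: 3.

3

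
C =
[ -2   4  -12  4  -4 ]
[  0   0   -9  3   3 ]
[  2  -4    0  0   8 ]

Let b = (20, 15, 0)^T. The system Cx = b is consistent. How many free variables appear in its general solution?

3

Row reduce the augmented matrix [C | b].
R3 ← R3 + R1: [0, 0, -12, 4, 4, 20]
R3 ← R3 − (4/3)·R2: [0, 0, 0, 0, 0, 0]
The echelon form has 2 nonzero rows, and every pivot lies in the first 5 columns, so rank(C) = rank([C|b]) = 2.
The system is consistent.
Free variables = (unknowns) − (rank) = 5 − 2 = 3.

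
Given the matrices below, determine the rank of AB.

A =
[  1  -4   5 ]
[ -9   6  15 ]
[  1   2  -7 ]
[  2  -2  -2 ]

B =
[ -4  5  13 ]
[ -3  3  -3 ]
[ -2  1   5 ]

First compute AB:
[[ -2,  -2,  50],
 [-12, -12, -60],
 [  4,   4, -28],
 [  2,   2,  22]]
Now row reduce the product.
R2 ← R2 − (6)·R1: [0, 0, -360]
R3 ← R3 + (2)·R1: [0, 0, 72]
R4 ← R4 + R1: [0, 0, 72]
R3 ← R3 + (1/5)·R2: [0, 0, 0]
R4 ← R4 + (1/5)·R2: [0, 0, 0]
2 nonzero rows, so rank(AB) = 2.

2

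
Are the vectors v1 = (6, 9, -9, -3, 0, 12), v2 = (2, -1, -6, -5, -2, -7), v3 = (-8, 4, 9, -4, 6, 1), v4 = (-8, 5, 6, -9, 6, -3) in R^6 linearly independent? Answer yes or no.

Form the matrix with these vectors as rows and row reduce.
R2 ← R2 − (1/3)·R1: [0, -4, -3, -4, -2, -11]
R3 ← R3 + (4/3)·R1: [0, 16, -3, -8, 6, 17]
R4 ← R4 + (4/3)·R1: [0, 17, -6, -13, 6, 13]
R3 ← R3 + (4)·R2: [0, 0, -15, -24, -2, -27]
R4 ← R4 + (17/4)·R2: [0, 0, -75/4, -30, -5/2, -135/4]
R4 ← R4 − (5/4)·R3: [0, 0, 0, 0, 0, 0]
3 nonzero rows, so the 4 vectors span a space of dimension 3.
Since 3 < 4, the vectors are linearly dependent.

no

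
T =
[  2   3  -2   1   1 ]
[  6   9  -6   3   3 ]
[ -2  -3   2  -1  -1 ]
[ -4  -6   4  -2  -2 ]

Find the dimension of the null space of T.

Row reduce to echelon form.
R2 ← R2 − (3)·R1: [0, 0, 0, 0, 0]
R3 ← R3 + R1: [0, 0, 0, 0, 0]
R4 ← R4 + (2)·R1: [0, 0, 0, 0, 0]
1 nonzero row, so rank(T) = 1.
T has 5 columns; by rank–nullity, nullity = 5 − 1 = 4.

4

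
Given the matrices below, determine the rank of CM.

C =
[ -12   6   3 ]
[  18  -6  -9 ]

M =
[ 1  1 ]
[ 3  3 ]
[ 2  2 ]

First compute CM:
[[ 12,  12],
 [-18, -18]]
Now row reduce the product.
R2 ← R2 + (3/2)·R1: [0, 0]
1 nonzero row, so rank(CM) = 1.

1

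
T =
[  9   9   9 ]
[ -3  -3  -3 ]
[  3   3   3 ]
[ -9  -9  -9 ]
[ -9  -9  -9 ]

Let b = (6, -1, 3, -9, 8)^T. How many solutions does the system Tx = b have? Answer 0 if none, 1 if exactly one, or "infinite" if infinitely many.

0

Row reduce the augmented matrix [T | b].
R2 ← R2 + (1/3)·R1: [0, 0, 0, 1]
R3 ← R3 − (1/3)·R1: [0, 0, 0, 1]
R4 ← R4 + R1: [0, 0, 0, -3]
R5 ← R5 + R1: [0, 0, 0, 14]
R3 ← R3 − R2: [0, 0, 0, 0]
R4 ← R4 + (3)·R2: [0, 0, 0, 0]
R5 ← R5 − (14)·R2: [0, 0, 0, 0]
The echelon form has 2 nonzero rows; the last pivot sits in the augmented column, so rank(T) = 1 but rank([T|b]) = 2.
Since the ranks differ, the system is inconsistent.
It has no solutions.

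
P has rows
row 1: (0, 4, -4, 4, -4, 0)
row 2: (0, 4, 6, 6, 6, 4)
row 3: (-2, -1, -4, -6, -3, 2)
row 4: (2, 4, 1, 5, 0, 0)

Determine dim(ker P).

Row reduce to echelon form.
Swap R1 ↔ R3
R4 ← R4 + R1: [0, 3, -3, -1, -3, 2]
R3 ← R3 − R2: [0, 0, -10, -2, -10, -4]
R4 ← R4 − (3/4)·R2: [0, 0, -15/2, -11/2, -15/2, -1]
R4 ← R4 − (3/4)·R3: [0, 0, 0, -4, 0, 2]
4 nonzero rows, so rank(P) = 4.
P has 6 columns; by rank–nullity, nullity = 6 − 4 = 2.

2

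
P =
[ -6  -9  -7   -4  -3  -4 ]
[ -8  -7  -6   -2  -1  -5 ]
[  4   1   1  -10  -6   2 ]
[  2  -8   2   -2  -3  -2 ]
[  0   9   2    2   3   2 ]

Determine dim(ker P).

2

Row reduce to echelon form.
R2 ← R2 − (4/3)·R1: [0, 5, 10/3, 10/3, 3, 1/3]
R3 ← R3 + (2/3)·R1: [0, -5, -11/3, -38/3, -8, -2/3]
R4 ← R4 + (1/3)·R1: [0, -11, -1/3, -10/3, -4, -10/3]
R3 ← R3 + R2: [0, 0, -1/3, -28/3, -5, -1/3]
R4 ← R4 + (11/5)·R2: [0, 0, 7, 4, 13/5, -13/5]
R5 ← R5 − (9/5)·R2: [0, 0, -4, -4, -12/5, 7/5]
R4 ← R4 + (21)·R3: [0, 0, 0, -192, -512/5, -48/5]
R5 ← R5 − (12)·R3: [0, 0, 0, 108, 288/5, 27/5]
R5 ← R5 + (9/16)·R4: [0, 0, 0, 0, 0, 0]
4 nonzero rows, so rank(P) = 4.
P has 6 columns; by rank–nullity, nullity = 6 − 4 = 2.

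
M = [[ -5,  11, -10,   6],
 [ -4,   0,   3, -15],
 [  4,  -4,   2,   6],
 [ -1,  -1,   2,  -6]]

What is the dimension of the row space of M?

Row reduce to echelon form.
R2 ← R2 − (4/5)·R1: [0, -44/5, 11, -99/5]
R3 ← R3 + (4/5)·R1: [0, 24/5, -6, 54/5]
R4 ← R4 − (1/5)·R1: [0, -16/5, 4, -36/5]
R3 ← R3 + (6/11)·R2: [0, 0, 0, 0]
R4 ← R4 − (4/11)·R2: [0, 0, 0, 0]
Echelon form has 2 nonzero rows, so rank(M) = 2.
The row space has dimension equal to the rank: 2.

2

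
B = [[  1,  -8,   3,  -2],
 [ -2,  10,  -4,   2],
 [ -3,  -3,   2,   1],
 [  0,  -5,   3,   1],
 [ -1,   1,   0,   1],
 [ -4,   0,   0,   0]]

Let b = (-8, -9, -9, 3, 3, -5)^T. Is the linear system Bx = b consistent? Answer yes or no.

Row reduce the augmented matrix [B | b].
R2 ← R2 + (2)·R1: [0, -6, 2, -2, -25]
R3 ← R3 + (3)·R1: [0, -27, 11, -5, -33]
R5 ← R5 + R1: [0, -7, 3, -1, -5]
R6 ← R6 + (4)·R1: [0, -32, 12, -8, -37]
R3 ← R3 − (9/2)·R2: [0, 0, 2, 4, 159/2]
R4 ← R4 − (5/6)·R2: [0, 0, 4/3, 8/3, 143/6]
R5 ← R5 − (7/6)·R2: [0, 0, 2/3, 4/3, 145/6]
R6 ← R6 − (16/3)·R2: [0, 0, 4/3, 8/3, 289/3]
R4 ← R4 − (2/3)·R3: [0, 0, 0, 0, -175/6]
R5 ← R5 − (1/3)·R3: [0, 0, 0, 0, -7/3]
R6 ← R6 − (2/3)·R3: [0, 0, 0, 0, 130/3]
R5 ← R5 − (2/25)·R4: [0, 0, 0, 0, 0]
R6 ← R6 + (52/35)·R4: [0, 0, 0, 0, 0]
The echelon form has 4 nonzero rows; the last pivot sits in the augmented column, so rank(B) = 3 but rank([B|b]) = 4.
Since the ranks differ, the system is inconsistent.

no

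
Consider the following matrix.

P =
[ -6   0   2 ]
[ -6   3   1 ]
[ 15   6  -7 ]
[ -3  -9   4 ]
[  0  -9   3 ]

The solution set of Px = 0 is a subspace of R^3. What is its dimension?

Row reduce to echelon form.
R2 ← R2 − R1: [0, 3, -1]
R3 ← R3 + (5/2)·R1: [0, 6, -2]
R4 ← R4 − (1/2)·R1: [0, -9, 3]
R3 ← R3 − (2)·R2: [0, 0, 0]
R4 ← R4 + (3)·R2: [0, 0, 0]
R5 ← R5 + (3)·R2: [0, 0, 0]
2 nonzero rows, so rank(P) = 2.
P has 3 columns; by rank–nullity, nullity = 3 − 2 = 1.

1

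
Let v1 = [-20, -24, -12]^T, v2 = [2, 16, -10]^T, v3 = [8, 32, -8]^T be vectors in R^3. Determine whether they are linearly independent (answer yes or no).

yes

Form the matrix with these vectors as rows and row reduce.
R2 ← R2 + (1/10)·R1: [0, 68/5, -56/5]
R3 ← R3 + (2/5)·R1: [0, 112/5, -64/5]
R3 ← R3 − (28/17)·R2: [0, 0, 96/17]
3 nonzero rows, so the 3 vectors span a space of dimension 3.
Since 3 = 3, the vectors are linearly independent.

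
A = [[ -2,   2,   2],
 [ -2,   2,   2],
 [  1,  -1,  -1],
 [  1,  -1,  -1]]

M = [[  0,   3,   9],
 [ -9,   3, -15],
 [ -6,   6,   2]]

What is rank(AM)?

1

First compute AM:
[[-30,  12, -44],
 [-30,  12, -44],
 [ 15,  -6,  22],
 [ 15,  -6,  22]]
Now row reduce the product.
R2 ← R2 − R1: [0, 0, 0]
R3 ← R3 + (1/2)·R1: [0, 0, 0]
R4 ← R4 + (1/2)·R1: [0, 0, 0]
1 nonzero row, so rank(AM) = 1.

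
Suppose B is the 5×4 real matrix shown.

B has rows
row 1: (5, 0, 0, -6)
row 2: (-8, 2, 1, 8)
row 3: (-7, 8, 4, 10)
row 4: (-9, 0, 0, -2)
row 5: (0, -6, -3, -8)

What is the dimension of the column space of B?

3

Row reduce to echelon form.
R2 ← R2 + (8/5)·R1: [0, 2, 1, -8/5]
R3 ← R3 + (7/5)·R1: [0, 8, 4, 8/5]
R4 ← R4 + (9/5)·R1: [0, 0, 0, -64/5]
R3 ← R3 − (4)·R2: [0, 0, 0, 8]
R5 ← R5 + (3)·R2: [0, 0, 0, -64/5]
R4 ← R4 + (8/5)·R3: [0, 0, 0, 0]
R5 ← R5 + (8/5)·R3: [0, 0, 0, 0]
Echelon form has 3 nonzero rows, so rank(B) = 3.
The column space has dimension equal to the rank: 3.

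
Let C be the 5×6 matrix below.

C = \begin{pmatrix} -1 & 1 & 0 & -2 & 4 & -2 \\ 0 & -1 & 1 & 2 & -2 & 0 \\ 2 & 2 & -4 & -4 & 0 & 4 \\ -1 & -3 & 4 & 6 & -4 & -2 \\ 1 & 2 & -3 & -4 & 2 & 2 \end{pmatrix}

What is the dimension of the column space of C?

2

Row reduce to echelon form.
R3 ← R3 + (2)·R1: [0, 4, -4, -8, 8, 0]
R4 ← R4 − R1: [0, -4, 4, 8, -8, 0]
R5 ← R5 + R1: [0, 3, -3, -6, 6, 0]
R3 ← R3 + (4)·R2: [0, 0, 0, 0, 0, 0]
R4 ← R4 − (4)·R2: [0, 0, 0, 0, 0, 0]
R5 ← R5 + (3)·R2: [0, 0, 0, 0, 0, 0]
Echelon form has 2 nonzero rows, so rank(C) = 2.
The column space has dimension equal to the rank: 2.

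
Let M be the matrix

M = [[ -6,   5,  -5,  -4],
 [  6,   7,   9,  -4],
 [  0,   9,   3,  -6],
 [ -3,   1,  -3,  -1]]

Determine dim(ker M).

Row reduce to echelon form.
R2 ← R2 + R1: [0, 12, 4, -8]
R4 ← R4 − (1/2)·R1: [0, -3/2, -1/2, 1]
R3 ← R3 − (3/4)·R2: [0, 0, 0, 0]
R4 ← R4 + (1/8)·R2: [0, 0, 0, 0]
2 nonzero rows, so rank(M) = 2.
M has 4 columns; by rank–nullity, nullity = 4 − 2 = 2.

2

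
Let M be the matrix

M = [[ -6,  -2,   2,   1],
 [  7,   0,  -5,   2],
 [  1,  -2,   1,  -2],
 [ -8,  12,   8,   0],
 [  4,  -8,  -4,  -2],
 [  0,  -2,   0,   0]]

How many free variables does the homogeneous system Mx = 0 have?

0

Row reduce to echelon form.
R2 ← R2 + (7/6)·R1: [0, -7/3, -8/3, 19/6]
R3 ← R3 + (1/6)·R1: [0, -7/3, 4/3, -11/6]
R4 ← R4 − (4/3)·R1: [0, 44/3, 16/3, -4/3]
R5 ← R5 + (2/3)·R1: [0, -28/3, -8/3, -4/3]
R3 ← R3 − R2: [0, 0, 4, -5]
R4 ← R4 + (44/7)·R2: [0, 0, -80/7, 130/7]
R5 ← R5 − (4)·R2: [0, 0, 8, -14]
R6 ← R6 − (6/7)·R2: [0, 0, 16/7, -19/7]
R4 ← R4 + (20/7)·R3: [0, 0, 0, 30/7]
R5 ← R5 − (2)·R3: [0, 0, 0, -4]
R6 ← R6 − (4/7)·R3: [0, 0, 0, 1/7]
R5 ← R5 + (14/15)·R4: [0, 0, 0, 0]
R6 ← R6 − (1/30)·R4: [0, 0, 0, 0]
4 nonzero rows, so rank(M) = 4.
M has 4 columns; by rank–nullity, nullity = 4 − 4 = 0.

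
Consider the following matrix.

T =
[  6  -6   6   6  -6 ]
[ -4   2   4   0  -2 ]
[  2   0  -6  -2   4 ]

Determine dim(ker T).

Row reduce to echelon form.
R2 ← R2 + (2/3)·R1: [0, -2, 8, 4, -6]
R3 ← R3 − (1/3)·R1: [0, 2, -8, -4, 6]
R3 ← R3 + R2: [0, 0, 0, 0, 0]
2 nonzero rows, so rank(T) = 2.
T has 5 columns; by rank–nullity, nullity = 5 − 2 = 3.

3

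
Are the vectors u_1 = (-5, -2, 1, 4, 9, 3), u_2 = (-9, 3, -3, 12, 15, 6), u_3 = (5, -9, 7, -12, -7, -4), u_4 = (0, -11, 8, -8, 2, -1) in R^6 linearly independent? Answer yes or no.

Form the matrix with these vectors as rows and row reduce.
R2 ← R2 − (9/5)·R1: [0, 33/5, -24/5, 24/5, -6/5, 3/5]
R3 ← R3 + R1: [0, -11, 8, -8, 2, -1]
R3 ← R3 + (5/3)·R2: [0, 0, 0, 0, 0, 0]
R4 ← R4 + (5/3)·R2: [0, 0, 0, 0, 0, 0]
2 nonzero rows, so the 4 vectors span a space of dimension 2.
Since 2 < 4, the vectors are linearly dependent.

no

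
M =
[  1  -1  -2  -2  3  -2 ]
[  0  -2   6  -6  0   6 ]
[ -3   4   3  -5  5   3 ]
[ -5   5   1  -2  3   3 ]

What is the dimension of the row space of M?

Row reduce to echelon form.
R3 ← R3 + (3)·R1: [0, 1, -3, -11, 14, -3]
R4 ← R4 + (5)·R1: [0, 0, -9, -12, 18, -7]
R3 ← R3 + (1/2)·R2: [0, 0, 0, -14, 14, 0]
Swap R3 ↔ R4
Echelon form has 4 nonzero rows, so rank(M) = 4.
The row space has dimension equal to the rank: 4.

4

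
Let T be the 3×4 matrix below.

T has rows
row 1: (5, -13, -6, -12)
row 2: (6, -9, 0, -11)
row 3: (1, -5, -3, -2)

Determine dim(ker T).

1

Row reduce to echelon form.
R2 ← R2 − (6/5)·R1: [0, 33/5, 36/5, 17/5]
R3 ← R3 − (1/5)·R1: [0, -12/5, -9/5, 2/5]
R3 ← R3 + (4/11)·R2: [0, 0, 9/11, 18/11]
3 nonzero rows, so rank(T) = 3.
T has 4 columns; by rank–nullity, nullity = 4 − 3 = 1.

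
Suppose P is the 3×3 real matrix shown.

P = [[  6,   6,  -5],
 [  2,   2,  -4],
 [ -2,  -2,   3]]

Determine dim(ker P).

1

Row reduce to echelon form.
R2 ← R2 − (1/3)·R1: [0, 0, -7/3]
R3 ← R3 + (1/3)·R1: [0, 0, 4/3]
R3 ← R3 + (4/7)·R2: [0, 0, 0]
2 nonzero rows, so rank(P) = 2.
P has 3 columns; by rank–nullity, nullity = 3 − 2 = 1.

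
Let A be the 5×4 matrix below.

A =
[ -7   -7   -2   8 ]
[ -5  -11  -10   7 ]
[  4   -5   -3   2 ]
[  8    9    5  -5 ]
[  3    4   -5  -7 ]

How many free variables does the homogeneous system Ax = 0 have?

Row reduce to echelon form.
R2 ← R2 − (5/7)·R1: [0, -6, -60/7, 9/7]
R3 ← R3 + (4/7)·R1: [0, -9, -29/7, 46/7]
R4 ← R4 + (8/7)·R1: [0, 1, 19/7, 29/7]
R5 ← R5 + (3/7)·R1: [0, 1, -41/7, -25/7]
R3 ← R3 − (3/2)·R2: [0, 0, 61/7, 65/14]
R4 ← R4 + (1/6)·R2: [0, 0, 9/7, 61/14]
R5 ← R5 + (1/6)·R2: [0, 0, -51/7, -47/14]
R4 ← R4 − (9/61)·R3: [0, 0, 0, 224/61]
R5 ← R5 + (51/61)·R3: [0, 0, 0, 32/61]
R5 ← R5 − (1/7)·R4: [0, 0, 0, 0]
4 nonzero rows, so rank(A) = 4.
A has 4 columns; by rank–nullity, nullity = 4 − 4 = 0.

0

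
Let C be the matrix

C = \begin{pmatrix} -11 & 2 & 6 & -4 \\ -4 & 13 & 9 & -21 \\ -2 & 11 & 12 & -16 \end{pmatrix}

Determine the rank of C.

Row reduce to echelon form.
R2 ← R2 − (4/11)·R1: [0, 135/11, 75/11, -215/11]
R3 ← R3 − (2/11)·R1: [0, 117/11, 120/11, -168/11]
R3 ← R3 − (13/15)·R2: [0, 0, 5, 5/3]
Echelon form has 3 nonzero rows, so rank(C) = 3.

3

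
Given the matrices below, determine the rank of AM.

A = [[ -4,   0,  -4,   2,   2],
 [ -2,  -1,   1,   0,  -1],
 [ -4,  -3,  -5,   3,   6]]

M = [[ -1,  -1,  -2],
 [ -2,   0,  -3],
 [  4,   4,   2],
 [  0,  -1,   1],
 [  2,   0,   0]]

First compute AM:
[[ -8, -14,   2],
 [  6,   6,   9],
 [  2, -19,  10]]
Now row reduce the product.
R2 ← R2 + (3/4)·R1: [0, -9/2, 21/2]
R3 ← R3 + (1/4)·R1: [0, -45/2, 21/2]
R3 ← R3 − (5)·R2: [0, 0, -42]
3 nonzero rows, so rank(AM) = 3.

3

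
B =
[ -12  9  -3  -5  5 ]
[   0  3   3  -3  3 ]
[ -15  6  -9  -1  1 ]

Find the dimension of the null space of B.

3

Row reduce to echelon form.
R3 ← R3 − (5/4)·R1: [0, -21/4, -21/4, 21/4, -21/4]
R3 ← R3 + (7/4)·R2: [0, 0, 0, 0, 0]
2 nonzero rows, so rank(B) = 2.
B has 5 columns; by rank–nullity, nullity = 5 − 2 = 3.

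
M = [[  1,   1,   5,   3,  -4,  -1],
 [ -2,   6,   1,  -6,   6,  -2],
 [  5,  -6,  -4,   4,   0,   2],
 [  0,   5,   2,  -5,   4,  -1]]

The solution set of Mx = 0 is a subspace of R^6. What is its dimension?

2

Row reduce to echelon form.
R2 ← R2 + (2)·R1: [0, 8, 11, 0, -2, -4]
R3 ← R3 − (5)·R1: [0, -11, -29, -11, 20, 7]
R3 ← R3 + (11/8)·R2: [0, 0, -111/8, -11, 69/4, 3/2]
R4 ← R4 − (5/8)·R2: [0, 0, -39/8, -5, 21/4, 3/2]
R4 ← R4 − (13/37)·R3: [0, 0, 0, -42/37, -30/37, 36/37]
4 nonzero rows, so rank(M) = 4.
M has 6 columns; by rank–nullity, nullity = 6 − 4 = 2.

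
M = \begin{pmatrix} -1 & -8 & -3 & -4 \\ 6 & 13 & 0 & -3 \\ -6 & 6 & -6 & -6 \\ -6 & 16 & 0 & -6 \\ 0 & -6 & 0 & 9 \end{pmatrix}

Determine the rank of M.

Row reduce to echelon form.
R2 ← R2 + (6)·R1: [0, -35, -18, -27]
R3 ← R3 − (6)·R1: [0, 54, 12, 18]
R4 ← R4 − (6)·R1: [0, 64, 18, 18]
R3 ← R3 + (54/35)·R2: [0, 0, -552/35, -828/35]
R4 ← R4 + (64/35)·R2: [0, 0, -522/35, -1098/35]
R5 ← R5 − (6/35)·R2: [0, 0, 108/35, 477/35]
R4 ← R4 − (87/92)·R3: [0, 0, 0, -9]
R5 ← R5 + (9/46)·R3: [0, 0, 0, 9]
R5 ← R5 + R4: [0, 0, 0, 0]
Echelon form has 4 nonzero rows, so rank(M) = 4.

4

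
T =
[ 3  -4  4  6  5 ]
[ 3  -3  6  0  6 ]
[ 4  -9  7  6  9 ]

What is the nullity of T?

2

Row reduce to echelon form.
R2 ← R2 − R1: [0, 1, 2, -6, 1]
R3 ← R3 − (4/3)·R1: [0, -11/3, 5/3, -2, 7/3]
R3 ← R3 + (11/3)·R2: [0, 0, 9, -24, 6]
3 nonzero rows, so rank(T) = 3.
T has 5 columns; by rank–nullity, nullity = 5 − 3 = 2.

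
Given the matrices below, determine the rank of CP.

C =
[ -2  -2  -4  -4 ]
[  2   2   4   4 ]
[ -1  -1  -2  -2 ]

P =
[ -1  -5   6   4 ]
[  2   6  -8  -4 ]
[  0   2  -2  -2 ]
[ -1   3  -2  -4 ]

1

First compute CP:
[[  2, -22,  20,  24],
 [ -2,  22, -20, -24],
 [  1, -11,  10,  12]]
Now row reduce the product.
R2 ← R2 + R1: [0, 0, 0, 0]
R3 ← R3 − (1/2)·R1: [0, 0, 0, 0]
1 nonzero row, so rank(CP) = 1.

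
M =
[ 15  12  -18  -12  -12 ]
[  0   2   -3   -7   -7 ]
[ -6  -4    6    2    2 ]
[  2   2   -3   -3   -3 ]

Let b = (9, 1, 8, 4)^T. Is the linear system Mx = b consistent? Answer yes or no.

Row reduce the augmented matrix [M | b].
R3 ← R3 + (2/5)·R1: [0, 4/5, -6/5, -14/5, -14/5, 58/5]
R4 ← R4 − (2/15)·R1: [0, 2/5, -3/5, -7/5, -7/5, 14/5]
R3 ← R3 − (2/5)·R2: [0, 0, 0, 0, 0, 56/5]
R4 ← R4 − (1/5)·R2: [0, 0, 0, 0, 0, 13/5]
R4 ← R4 − (13/56)·R3: [0, 0, 0, 0, 0, 0]
The echelon form has 3 nonzero rows; the last pivot sits in the augmented column, so rank(M) = 2 but rank([M|b]) = 3.
Since the ranks differ, the system is inconsistent.

no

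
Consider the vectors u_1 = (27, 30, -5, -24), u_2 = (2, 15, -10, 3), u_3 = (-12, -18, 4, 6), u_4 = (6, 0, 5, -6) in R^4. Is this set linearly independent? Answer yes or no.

Form the matrix with these vectors as rows and row reduce.
R2 ← R2 − (2/27)·R1: [0, 115/9, -260/27, 43/9]
R3 ← R3 + (4/9)·R1: [0, -14/3, 16/9, -14/3]
R4 ← R4 − (2/9)·R1: [0, -20/3, 55/9, -2/3]
R3 ← R3 + (42/115)·R2: [0, 0, -40/23, -336/115]
R4 ← R4 + (12/23)·R2: [0, 0, 25/23, 42/23]
R4 ← R4 + (5/8)·R3: [0, 0, 0, 0]
3 nonzero rows, so the 4 vectors span a space of dimension 3.
Since 3 < 4, the vectors are linearly dependent.

no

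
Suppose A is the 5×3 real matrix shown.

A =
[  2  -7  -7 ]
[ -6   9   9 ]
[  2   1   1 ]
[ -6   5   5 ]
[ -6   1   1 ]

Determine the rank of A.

2

Row reduce to echelon form.
R2 ← R2 + (3)·R1: [0, -12, -12]
R3 ← R3 − R1: [0, 8, 8]
R4 ← R4 + (3)·R1: [0, -16, -16]
R5 ← R5 + (3)·R1: [0, -20, -20]
R3 ← R3 + (2/3)·R2: [0, 0, 0]
R4 ← R4 − (4/3)·R2: [0, 0, 0]
R5 ← R5 − (5/3)·R2: [0, 0, 0]
Echelon form has 2 nonzero rows, so rank(A) = 2.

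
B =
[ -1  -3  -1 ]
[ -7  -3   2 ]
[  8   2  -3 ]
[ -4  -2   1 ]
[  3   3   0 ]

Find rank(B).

Row reduce to echelon form.
R2 ← R2 − (7)·R1: [0, 18, 9]
R3 ← R3 + (8)·R1: [0, -22, -11]
R4 ← R4 − (4)·R1: [0, 10, 5]
R5 ← R5 + (3)·R1: [0, -6, -3]
R3 ← R3 + (11/9)·R2: [0, 0, 0]
R4 ← R4 − (5/9)·R2: [0, 0, 0]
R5 ← R5 + (1/3)·R2: [0, 0, 0]
Echelon form has 2 nonzero rows, so rank(B) = 2.

2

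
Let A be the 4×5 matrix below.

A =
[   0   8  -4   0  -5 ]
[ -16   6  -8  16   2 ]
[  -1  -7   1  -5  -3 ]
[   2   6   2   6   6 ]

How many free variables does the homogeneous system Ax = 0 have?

Row reduce to echelon form.
Swap R1 ↔ R2
R3 ← R3 − (1/16)·R1: [0, -59/8, 3/2, -6, -25/8]
R4 ← R4 + (1/8)·R1: [0, 27/4, 1, 8, 25/4]
R3 ← R3 + (59/64)·R2: [0, 0, -35/16, -6, -495/64]
R4 ← R4 − (27/32)·R2: [0, 0, 35/8, 8, 335/32]
R4 ← R4 + (2)·R3: [0, 0, 0, -4, -5]
4 nonzero rows, so rank(A) = 4.
A has 5 columns; by rank–nullity, nullity = 5 − 4 = 1.

1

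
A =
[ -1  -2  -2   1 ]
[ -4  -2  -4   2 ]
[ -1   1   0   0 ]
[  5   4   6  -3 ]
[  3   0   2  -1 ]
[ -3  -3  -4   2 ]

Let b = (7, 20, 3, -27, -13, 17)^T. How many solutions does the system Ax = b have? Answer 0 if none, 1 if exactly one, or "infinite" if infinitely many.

Row reduce the augmented matrix [A | b].
R2 ← R2 − (4)·R1: [0, 6, 4, -2, -8]
R3 ← R3 − R1: [0, 3, 2, -1, -4]
R4 ← R4 + (5)·R1: [0, -6, -4, 2, 8]
R5 ← R5 + (3)·R1: [0, -6, -4, 2, 8]
R6 ← R6 − (3)·R1: [0, 3, 2, -1, -4]
R3 ← R3 − (1/2)·R2: [0, 0, 0, 0, 0]
R4 ← R4 + R2: [0, 0, 0, 0, 0]
R5 ← R5 + R2: [0, 0, 0, 0, 0]
R6 ← R6 − (1/2)·R2: [0, 0, 0, 0, 0]
The echelon form has 2 nonzero rows, and every pivot lies in the first 4 columns, so rank(A) = rank([A|b]) = 2.
The system is consistent.
rank = 2 < 4 unknowns, so there are infinitely many solutions.

infinite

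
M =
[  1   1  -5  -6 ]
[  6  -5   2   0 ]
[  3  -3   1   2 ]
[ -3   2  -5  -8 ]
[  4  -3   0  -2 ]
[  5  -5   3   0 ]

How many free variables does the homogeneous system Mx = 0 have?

Row reduce to echelon form.
R2 ← R2 − (6)·R1: [0, -11, 32, 36]
R3 ← R3 − (3)·R1: [0, -6, 16, 20]
R4 ← R4 + (3)·R1: [0, 5, -20, -26]
R5 ← R5 − (4)·R1: [0, -7, 20, 22]
R6 ← R6 − (5)·R1: [0, -10, 28, 30]
R3 ← R3 − (6/11)·R2: [0, 0, -16/11, 4/11]
R4 ← R4 + (5/11)·R2: [0, 0, -60/11, -106/11]
R5 ← R5 − (7/11)·R2: [0, 0, -4/11, -10/11]
R6 ← R6 − (10/11)·R2: [0, 0, -12/11, -30/11]
R4 ← R4 − (15/4)·R3: [0, 0, 0, -11]
R5 ← R5 − (1/4)·R3: [0, 0, 0, -1]
R6 ← R6 − (3/4)·R3: [0, 0, 0, -3]
R5 ← R5 − (1/11)·R4: [0, 0, 0, 0]
R6 ← R6 − (3/11)·R4: [0, 0, 0, 0]
4 nonzero rows, so rank(M) = 4.
M has 4 columns; by rank–nullity, nullity = 4 − 4 = 0.

0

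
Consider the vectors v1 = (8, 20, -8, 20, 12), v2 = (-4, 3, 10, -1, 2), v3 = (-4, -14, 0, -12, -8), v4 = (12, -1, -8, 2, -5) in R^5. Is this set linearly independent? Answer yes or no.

no

Form the matrix with these vectors as rows and row reduce.
R2 ← R2 + (1/2)·R1: [0, 13, 6, 9, 8]
R3 ← R3 + (1/2)·R1: [0, -4, -4, -2, -2]
R4 ← R4 − (3/2)·R1: [0, -31, 4, -28, -23]
R3 ← R3 + (4/13)·R2: [0, 0, -28/13, 10/13, 6/13]
R4 ← R4 + (31/13)·R2: [0, 0, 238/13, -85/13, -51/13]
R4 ← R4 + (17/2)·R3: [0, 0, 0, 0, 0]
3 nonzero rows, so the 4 vectors span a space of dimension 3.
Since 3 < 4, the vectors are linearly dependent.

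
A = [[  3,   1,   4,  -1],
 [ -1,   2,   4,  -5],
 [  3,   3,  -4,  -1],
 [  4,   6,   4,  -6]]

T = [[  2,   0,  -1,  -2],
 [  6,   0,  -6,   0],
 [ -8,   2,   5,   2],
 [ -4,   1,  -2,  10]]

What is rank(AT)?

First compute AT:
[[-16,   7,  13,  -8],
 [ -2,   3,  19, -40],
 [ 60,  -9, -39, -24],
 [ 36,   2,  -8, -60]]
Now row reduce the product.
R2 ← R2 − (1/8)·R1: [0, 17/8, 139/8, -39]
R3 ← R3 + (15/4)·R1: [0, 69/4, 39/4, -54]
R4 ← R4 + (9/4)·R1: [0, 71/4, 85/4, -78]
R3 ← R3 − (138/17)·R2: [0, 0, -2232/17, 4464/17]
R4 ← R4 − (142/17)·R2: [0, 0, -2106/17, 4212/17]
R4 ← R4 − (117/124)·R3: [0, 0, 0, 0]
3 nonzero rows, so rank(AT) = 3.

3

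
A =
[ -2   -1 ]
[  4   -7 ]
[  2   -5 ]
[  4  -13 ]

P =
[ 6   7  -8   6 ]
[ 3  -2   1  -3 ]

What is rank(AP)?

First compute AP:
[[-15, -12,  15,  -9],
 [  3,  42, -39,  45],
 [ -3,  24, -21,  27],
 [-15,  54, -45,  63]]
Now row reduce the product.
R2 ← R2 + (1/5)·R1: [0, 198/5, -36, 216/5]
R3 ← R3 − (1/5)·R1: [0, 132/5, -24, 144/5]
R4 ← R4 − R1: [0, 66, -60, 72]
R3 ← R3 − (2/3)·R2: [0, 0, 0, 0]
R4 ← R4 − (5/3)·R2: [0, 0, 0, 0]
2 nonzero rows, so rank(AP) = 2.

2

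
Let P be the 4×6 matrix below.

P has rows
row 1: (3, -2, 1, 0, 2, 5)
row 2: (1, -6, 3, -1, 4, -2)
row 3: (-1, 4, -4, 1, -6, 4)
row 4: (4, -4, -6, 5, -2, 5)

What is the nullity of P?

2

Row reduce to echelon form.
R2 ← R2 − (1/3)·R1: [0, -16/3, 8/3, -1, 10/3, -11/3]
R3 ← R3 + (1/3)·R1: [0, 10/3, -11/3, 1, -16/3, 17/3]
R4 ← R4 − (4/3)·R1: [0, -4/3, -22/3, 5, -14/3, -5/3]
R3 ← R3 + (5/8)·R2: [0, 0, -2, 3/8, -13/4, 27/8]
R4 ← R4 − (1/4)·R2: [0, 0, -8, 21/4, -11/2, -3/4]
R4 ← R4 − (4)·R3: [0, 0, 0, 15/4, 15/2, -57/4]
4 nonzero rows, so rank(P) = 4.
P has 6 columns; by rank–nullity, nullity = 6 − 4 = 2.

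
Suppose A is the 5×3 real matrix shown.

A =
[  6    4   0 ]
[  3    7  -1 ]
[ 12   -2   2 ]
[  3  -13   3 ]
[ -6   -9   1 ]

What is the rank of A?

2

Row reduce to echelon form.
R2 ← R2 − (1/2)·R1: [0, 5, -1]
R3 ← R3 − (2)·R1: [0, -10, 2]
R4 ← R4 − (1/2)·R1: [0, -15, 3]
R5 ← R5 + R1: [0, -5, 1]
R3 ← R3 + (2)·R2: [0, 0, 0]
R4 ← R4 + (3)·R2: [0, 0, 0]
R5 ← R5 + R2: [0, 0, 0]
Echelon form has 2 nonzero rows, so rank(A) = 2.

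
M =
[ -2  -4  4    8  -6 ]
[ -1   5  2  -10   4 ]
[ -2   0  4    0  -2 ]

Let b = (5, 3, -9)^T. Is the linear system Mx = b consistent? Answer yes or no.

Row reduce the augmented matrix [M | b].
R2 ← R2 − (1/2)·R1: [0, 7, 0, -14, 7, 1/2]
R3 ← R3 − R1: [0, 4, 0, -8, 4, -14]
R3 ← R3 − (4/7)·R2: [0, 0, 0, 0, 0, -100/7]
The echelon form has 3 nonzero rows; the last pivot sits in the augmented column, so rank(M) = 2 but rank([M|b]) = 3.
Since the ranks differ, the system is inconsistent.

no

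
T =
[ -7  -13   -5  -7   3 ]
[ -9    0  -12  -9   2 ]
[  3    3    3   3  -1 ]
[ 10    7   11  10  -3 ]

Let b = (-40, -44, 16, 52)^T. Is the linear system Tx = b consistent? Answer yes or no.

yes

Row reduce the augmented matrix [T | b].
R2 ← R2 − (9/7)·R1: [0, 117/7, -39/7, 0, -13/7, 52/7]
R3 ← R3 + (3/7)·R1: [0, -18/7, 6/7, 0, 2/7, -8/7]
R4 ← R4 + (10/7)·R1: [0, -81/7, 27/7, 0, 9/7, -36/7]
R3 ← R3 + (2/13)·R2: [0, 0, 0, 0, 0, 0]
R4 ← R4 + (9/13)·R2: [0, 0, 0, 0, 0, 0]
The echelon form has 2 nonzero rows, and every pivot lies in the first 5 columns, so rank(T) = rank([T|b]) = 2.
The system is consistent.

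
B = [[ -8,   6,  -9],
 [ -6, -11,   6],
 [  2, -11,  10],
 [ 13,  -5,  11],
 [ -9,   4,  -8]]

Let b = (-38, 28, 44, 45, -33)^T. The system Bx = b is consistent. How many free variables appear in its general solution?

0

Row reduce the augmented matrix [B | b].
R2 ← R2 − (3/4)·R1: [0, -31/2, 51/4, 113/2]
R3 ← R3 + (1/4)·R1: [0, -19/2, 31/4, 69/2]
R4 ← R4 + (13/8)·R1: [0, 19/4, -29/8, -67/4]
R5 ← R5 − (9/8)·R1: [0, -11/4, 17/8, 39/4]
R3 ← R3 − (19/31)·R2: [0, 0, -2/31, -4/31]
R4 ← R4 + (19/62)·R2: [0, 0, 35/124, 35/62]
R5 ← R5 − (11/62)·R2: [0, 0, -17/124, -17/62]
R4 ← R4 + (35/8)·R3: [0, 0, 0, 0]
R5 ← R5 − (17/8)·R3: [0, 0, 0, 0]
The echelon form has 3 nonzero rows, and every pivot lies in the first 3 columns, so rank(B) = rank([B|b]) = 3.
The system is consistent.
Free variables = (unknowns) − (rank) = 3 − 3 = 0.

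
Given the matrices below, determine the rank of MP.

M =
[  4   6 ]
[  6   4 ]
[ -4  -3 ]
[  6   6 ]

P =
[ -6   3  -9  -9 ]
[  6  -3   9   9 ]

First compute MP:
[[ 12,  -6,  18,  18],
 [-12,   6, -18, -18],
 [  6,  -3,   9,   9],
 [  0,   0,   0,   0]]
Now row reduce the product.
R2 ← R2 + R1: [0, 0, 0, 0]
R3 ← R3 − (1/2)·R1: [0, 0, 0, 0]
1 nonzero row, so rank(MP) = 1.

1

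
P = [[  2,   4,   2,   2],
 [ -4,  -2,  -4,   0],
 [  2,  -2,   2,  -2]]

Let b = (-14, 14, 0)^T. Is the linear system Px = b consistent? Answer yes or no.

Row reduce the augmented matrix [P | b].
R2 ← R2 + (2)·R1: [0, 6, 0, 4, -14]
R3 ← R3 − R1: [0, -6, 0, -4, 14]
R3 ← R3 + R2: [0, 0, 0, 0, 0]
The echelon form has 2 nonzero rows, and every pivot lies in the first 4 columns, so rank(P) = rank([P|b]) = 2.
The system is consistent.

yes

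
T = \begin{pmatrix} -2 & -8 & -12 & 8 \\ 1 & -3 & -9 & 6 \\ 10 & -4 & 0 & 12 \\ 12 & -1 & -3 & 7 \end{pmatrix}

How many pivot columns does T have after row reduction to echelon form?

4

Row reduce to echelon form.
R2 ← R2 + (1/2)·R1: [0, -7, -15, 10]
R3 ← R3 + (5)·R1: [0, -44, -60, 52]
R4 ← R4 + (6)·R1: [0, -49, -75, 55]
R3 ← R3 − (44/7)·R2: [0, 0, 240/7, -76/7]
R4 ← R4 − (7)·R2: [0, 0, 30, -15]
R4 ← R4 − (7/8)·R3: [0, 0, 0, -11/2]
Echelon form has 4 nonzero rows, so rank(T) = 4.
Each nonzero row contributes one pivot column: 4 pivot columns.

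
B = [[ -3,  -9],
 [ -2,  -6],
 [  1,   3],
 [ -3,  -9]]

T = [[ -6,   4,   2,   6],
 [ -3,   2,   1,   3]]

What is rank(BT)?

First compute BT:
[[ 45, -30, -15, -45],
 [ 30, -20, -10, -30],
 [-15,  10,   5,  15],
 [ 45, -30, -15, -45]]
Now row reduce the product.
R2 ← R2 − (2/3)·R1: [0, 0, 0, 0]
R3 ← R3 + (1/3)·R1: [0, 0, 0, 0]
R4 ← R4 − R1: [0, 0, 0, 0]
1 nonzero row, so rank(BT) = 1.

1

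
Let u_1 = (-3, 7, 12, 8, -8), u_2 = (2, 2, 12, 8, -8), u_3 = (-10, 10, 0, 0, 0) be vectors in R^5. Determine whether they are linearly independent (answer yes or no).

Form the matrix with these vectors as rows and row reduce.
R2 ← R2 + (2/3)·R1: [0, 20/3, 20, 40/3, -40/3]
R3 ← R3 − (10/3)·R1: [0, -40/3, -40, -80/3, 80/3]
R3 ← R3 + (2)·R2: [0, 0, 0, 0, 0]
2 nonzero rows, so the 3 vectors span a space of dimension 2.
Since 2 < 3, the vectors are linearly dependent.

no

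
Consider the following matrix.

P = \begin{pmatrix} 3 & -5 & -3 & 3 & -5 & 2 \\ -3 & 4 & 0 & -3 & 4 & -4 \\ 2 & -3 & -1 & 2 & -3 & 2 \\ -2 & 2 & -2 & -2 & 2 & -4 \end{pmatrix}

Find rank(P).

2

Row reduce to echelon form.
R2 ← R2 + R1: [0, -1, -3, 0, -1, -2]
R3 ← R3 − (2/3)·R1: [0, 1/3, 1, 0, 1/3, 2/3]
R4 ← R4 + (2/3)·R1: [0, -4/3, -4, 0, -4/3, -8/3]
R3 ← R3 + (1/3)·R2: [0, 0, 0, 0, 0, 0]
R4 ← R4 − (4/3)·R2: [0, 0, 0, 0, 0, 0]
Echelon form has 2 nonzero rows, so rank(P) = 2.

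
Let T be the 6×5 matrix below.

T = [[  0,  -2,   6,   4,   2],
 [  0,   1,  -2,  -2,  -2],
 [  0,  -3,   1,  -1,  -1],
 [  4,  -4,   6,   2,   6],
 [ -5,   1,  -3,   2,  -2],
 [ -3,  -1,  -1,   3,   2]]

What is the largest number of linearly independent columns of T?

Row reduce to echelon form.
Swap R1 ↔ R4
R5 ← R5 + (5/4)·R1: [0, -4, 9/2, 9/2, 11/2]
R6 ← R6 + (3/4)·R1: [0, -4, 7/2, 9/2, 13/2]
R3 ← R3 + (3)·R2: [0, 0, -5, -7, -7]
R4 ← R4 + (2)·R2: [0, 0, 2, 0, -2]
R5 ← R5 + (4)·R2: [0, 0, -7/2, -7/2, -5/2]
R6 ← R6 + (4)·R2: [0, 0, -9/2, -7/2, -3/2]
R4 ← R4 + (2/5)·R3: [0, 0, 0, -14/5, -24/5]
R5 ← R5 − (7/10)·R3: [0, 0, 0, 7/5, 12/5]
R6 ← R6 − (9/10)·R3: [0, 0, 0, 14/5, 24/5]
R5 ← R5 + (1/2)·R4: [0, 0, 0, 0, 0]
R6 ← R6 + R4: [0, 0, 0, 0, 0]
Echelon form has 4 nonzero rows, so rank(T) = 4.
The rank gives the maximum number of linearly independent columns: 4.

4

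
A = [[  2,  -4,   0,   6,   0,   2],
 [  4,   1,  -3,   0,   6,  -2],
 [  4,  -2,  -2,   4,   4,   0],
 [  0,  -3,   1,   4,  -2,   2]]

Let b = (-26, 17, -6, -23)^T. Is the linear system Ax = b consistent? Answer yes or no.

yes

Row reduce the augmented matrix [A | b].
R2 ← R2 − (2)·R1: [0, 9, -3, -12, 6, -6, 69]
R3 ← R3 − (2)·R1: [0, 6, -2, -8, 4, -4, 46]
R3 ← R3 − (2/3)·R2: [0, 0, 0, 0, 0, 0, 0]
R4 ← R4 + (1/3)·R2: [0, 0, 0, 0, 0, 0, 0]
The echelon form has 2 nonzero rows, and every pivot lies in the first 6 columns, so rank(A) = rank([A|b]) = 2.
The system is consistent.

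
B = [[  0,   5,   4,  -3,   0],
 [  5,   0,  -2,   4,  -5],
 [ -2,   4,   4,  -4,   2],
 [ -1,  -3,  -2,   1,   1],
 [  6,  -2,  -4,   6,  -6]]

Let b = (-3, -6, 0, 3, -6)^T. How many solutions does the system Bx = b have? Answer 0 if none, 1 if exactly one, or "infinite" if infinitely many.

infinite

Row reduce the augmented matrix [B | b].
Swap R1 ↔ R2
R3 ← R3 + (2/5)·R1: [0, 4, 16/5, -12/5, 0, -12/5]
R4 ← R4 + (1/5)·R1: [0, -3, -12/5, 9/5, 0, 9/5]
R5 ← R5 − (6/5)·R1: [0, -2, -8/5, 6/5, 0, 6/5]
R3 ← R3 − (4/5)·R2: [0, 0, 0, 0, 0, 0]
R4 ← R4 + (3/5)·R2: [0, 0, 0, 0, 0, 0]
R5 ← R5 + (2/5)·R2: [0, 0, 0, 0, 0, 0]
The echelon form has 2 nonzero rows, and every pivot lies in the first 5 columns, so rank(B) = rank([B|b]) = 2.
The system is consistent.
rank = 2 < 5 unknowns, so there are infinitely many solutions.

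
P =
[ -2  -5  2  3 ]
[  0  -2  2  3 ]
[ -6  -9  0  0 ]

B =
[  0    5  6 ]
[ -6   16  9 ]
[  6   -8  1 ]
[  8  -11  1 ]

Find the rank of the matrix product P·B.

First compute PB:
[[ 66, -139, -52],
 [ 48, -81, -13],
 [ 54, -174, -117]]
Now row reduce the product.
R2 ← R2 − (8/11)·R1: [0, 221/11, 273/11]
R3 ← R3 − (9/11)·R1: [0, -663/11, -819/11]
R3 ← R3 + (3)·R2: [0, 0, 0]
2 nonzero rows, so rank(PB) = 2.

2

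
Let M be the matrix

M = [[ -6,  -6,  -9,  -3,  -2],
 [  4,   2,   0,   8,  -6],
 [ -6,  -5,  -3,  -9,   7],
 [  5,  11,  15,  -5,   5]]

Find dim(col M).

3

Row reduce to echelon form.
R2 ← R2 + (2/3)·R1: [0, -2, -6, 6, -22/3]
R3 ← R3 − R1: [0, 1, 6, -6, 9]
R4 ← R4 + (5/6)·R1: [0, 6, 15/2, -15/2, 10/3]
R3 ← R3 + (1/2)·R2: [0, 0, 3, -3, 16/3]
R4 ← R4 + (3)·R2: [0, 0, -21/2, 21/2, -56/3]
R4 ← R4 + (7/2)·R3: [0, 0, 0, 0, 0]
Echelon form has 3 nonzero rows, so rank(M) = 3.
The column space has dimension equal to the rank: 3.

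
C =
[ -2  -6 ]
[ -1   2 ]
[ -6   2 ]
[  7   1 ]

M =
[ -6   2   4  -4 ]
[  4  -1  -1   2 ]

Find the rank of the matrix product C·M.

First compute CM:
[[-12,   2,  -2,  -4],
 [ 14,  -4,  -6,   8],
 [ 44, -14, -26,  28],
 [-38,  13,  27, -26]]
Now row reduce the product.
R2 ← R2 + (7/6)·R1: [0, -5/3, -25/3, 10/3]
R3 ← R3 + (11/3)·R1: [0, -20/3, -100/3, 40/3]
R4 ← R4 − (19/6)·R1: [0, 20/3, 100/3, -40/3]
R3 ← R3 − (4)·R2: [0, 0, 0, 0]
R4 ← R4 + (4)·R2: [0, 0, 0, 0]
2 nonzero rows, so rank(CM) = 2.

2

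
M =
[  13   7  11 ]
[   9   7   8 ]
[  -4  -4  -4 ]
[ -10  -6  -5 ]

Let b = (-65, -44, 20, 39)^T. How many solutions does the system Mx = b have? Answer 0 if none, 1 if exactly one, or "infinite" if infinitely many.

Row reduce the augmented matrix [M | b].
R2 ← R2 − (9/13)·R1: [0, 28/13, 5/13, 1]
R3 ← R3 + (4/13)·R1: [0, -24/13, -8/13, 0]
R4 ← R4 + (10/13)·R1: [0, -8/13, 45/13, -11]
R3 ← R3 + (6/7)·R2: [0, 0, -2/7, 6/7]
R4 ← R4 + (2/7)·R2: [0, 0, 25/7, -75/7]
R4 ← R4 + (25/2)·R3: [0, 0, 0, 0]
The echelon form has 3 nonzero rows, and every pivot lies in the first 3 columns, so rank(M) = rank([M|b]) = 3.
The system is consistent.
rank = 3 = number of unknowns, so the solution is unique.

1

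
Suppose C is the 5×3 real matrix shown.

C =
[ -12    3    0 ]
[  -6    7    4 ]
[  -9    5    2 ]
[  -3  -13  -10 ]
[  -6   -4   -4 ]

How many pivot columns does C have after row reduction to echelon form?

Row reduce to echelon form.
R2 ← R2 − (1/2)·R1: [0, 11/2, 4]
R3 ← R3 − (3/4)·R1: [0, 11/4, 2]
R4 ← R4 − (1/4)·R1: [0, -55/4, -10]
R5 ← R5 − (1/2)·R1: [0, -11/2, -4]
R3 ← R3 − (1/2)·R2: [0, 0, 0]
R4 ← R4 + (5/2)·R2: [0, 0, 0]
R5 ← R5 + R2: [0, 0, 0]
Echelon form has 2 nonzero rows, so rank(C) = 2.
Each nonzero row contributes one pivot column: 2 pivot columns.

2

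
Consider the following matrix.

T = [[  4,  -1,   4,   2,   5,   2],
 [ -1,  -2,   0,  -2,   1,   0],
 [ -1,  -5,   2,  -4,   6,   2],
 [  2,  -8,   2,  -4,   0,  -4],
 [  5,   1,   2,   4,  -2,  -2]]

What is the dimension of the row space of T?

3

Row reduce to echelon form.
R2 ← R2 + (1/4)·R1: [0, -9/4, 1, -3/2, 9/4, 1/2]
R3 ← R3 + (1/4)·R1: [0, -21/4, 3, -7/2, 29/4, 5/2]
R4 ← R4 − (1/2)·R1: [0, -15/2, 0, -5, -5/2, -5]
R5 ← R5 − (5/4)·R1: [0, 9/4, -3, 3/2, -33/4, -9/2]
R3 ← R3 − (7/3)·R2: [0, 0, 2/3, 0, 2, 4/3]
R4 ← R4 − (10/3)·R2: [0, 0, -10/3, 0, -10, -20/3]
R5 ← R5 + R2: [0, 0, -2, 0, -6, -4]
R4 ← R4 + (5)·R3: [0, 0, 0, 0, 0, 0]
R5 ← R5 + (3)·R3: [0, 0, 0, 0, 0, 0]
Echelon form has 3 nonzero rows, so rank(T) = 3.
The row space has dimension equal to the rank: 3.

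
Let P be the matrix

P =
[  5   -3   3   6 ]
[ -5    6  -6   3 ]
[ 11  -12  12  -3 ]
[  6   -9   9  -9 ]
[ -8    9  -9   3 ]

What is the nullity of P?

2

Row reduce to echelon form.
R2 ← R2 + R1: [0, 3, -3, 9]
R3 ← R3 − (11/5)·R1: [0, -27/5, 27/5, -81/5]
R4 ← R4 − (6/5)·R1: [0, -27/5, 27/5, -81/5]
R5 ← R5 + (8/5)·R1: [0, 21/5, -21/5, 63/5]
R3 ← R3 + (9/5)·R2: [0, 0, 0, 0]
R4 ← R4 + (9/5)·R2: [0, 0, 0, 0]
R5 ← R5 − (7/5)·R2: [0, 0, 0, 0]
2 nonzero rows, so rank(P) = 2.
P has 4 columns; by rank–nullity, nullity = 4 − 2 = 2.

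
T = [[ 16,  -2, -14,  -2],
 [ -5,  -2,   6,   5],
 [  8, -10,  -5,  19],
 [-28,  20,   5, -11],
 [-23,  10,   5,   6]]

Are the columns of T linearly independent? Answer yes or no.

Row reduce T to echelon form.
R2 ← R2 + (5/16)·R1: [0, -21/8, 13/8, 35/8]
R3 ← R3 − (1/2)·R1: [0, -9, 2, 20]
R4 ← R4 + (7/4)·R1: [0, 33/2, -39/2, -29/2]
R5 ← R5 + (23/16)·R1: [0, 57/8, -121/8, 25/8]
R3 ← R3 − (24/7)·R2: [0, 0, -25/7, 5]
R4 ← R4 + (44/7)·R2: [0, 0, -65/7, 13]
R5 ← R5 + (19/7)·R2: [0, 0, -75/7, 15]
R4 ← R4 − (13/5)·R3: [0, 0, 0, 0]
R5 ← R5 − (3)·R3: [0, 0, 0, 0]
3 pivots among 4 columns.
Only 3 < 4 pivot columns, so the columns are linearly dependent.

no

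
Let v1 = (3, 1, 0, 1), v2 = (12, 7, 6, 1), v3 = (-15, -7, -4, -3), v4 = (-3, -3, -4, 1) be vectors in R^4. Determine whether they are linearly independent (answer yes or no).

Form the matrix with these vectors as rows and row reduce.
R2 ← R2 − (4)·R1: [0, 3, 6, -3]
R3 ← R3 + (5)·R1: [0, -2, -4, 2]
R4 ← R4 + R1: [0, -2, -4, 2]
R3 ← R3 + (2/3)·R2: [0, 0, 0, 0]
R4 ← R4 + (2/3)·R2: [0, 0, 0, 0]
2 nonzero rows, so the 4 vectors span a space of dimension 2.
Since 2 < 4, the vectors are linearly dependent.

no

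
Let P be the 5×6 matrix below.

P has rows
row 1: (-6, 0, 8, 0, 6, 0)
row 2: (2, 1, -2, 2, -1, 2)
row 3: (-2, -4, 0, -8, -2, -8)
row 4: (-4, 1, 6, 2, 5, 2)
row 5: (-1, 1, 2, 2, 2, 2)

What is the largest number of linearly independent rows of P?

2

Row reduce to echelon form.
R2 ← R2 + (1/3)·R1: [0, 1, 2/3, 2, 1, 2]
R3 ← R3 − (1/3)·R1: [0, -4, -8/3, -8, -4, -8]
R4 ← R4 − (2/3)·R1: [0, 1, 2/3, 2, 1, 2]
R5 ← R5 − (1/6)·R1: [0, 1, 2/3, 2, 1, 2]
R3 ← R3 + (4)·R2: [0, 0, 0, 0, 0, 0]
R4 ← R4 − R2: [0, 0, 0, 0, 0, 0]
R5 ← R5 − R2: [0, 0, 0, 0, 0, 0]
Echelon form has 2 nonzero rows, so rank(P) = 2.
The rank gives the maximum number of linearly independent rows: 2.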